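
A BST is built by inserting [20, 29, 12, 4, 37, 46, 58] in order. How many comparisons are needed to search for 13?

Search path for 13: 20 -> 12
Found: False
Comparisons: 2


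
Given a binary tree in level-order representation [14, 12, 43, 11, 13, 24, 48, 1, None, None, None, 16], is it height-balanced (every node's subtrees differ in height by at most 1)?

Tree (level-order array): [14, 12, 43, 11, 13, 24, 48, 1, None, None, None, 16]
Definition: a tree is height-balanced if, at every node, |h(left) - h(right)| <= 1 (empty subtree has height -1).
Bottom-up per-node check:
  node 1: h_left=-1, h_right=-1, diff=0 [OK], height=0
  node 11: h_left=0, h_right=-1, diff=1 [OK], height=1
  node 13: h_left=-1, h_right=-1, diff=0 [OK], height=0
  node 12: h_left=1, h_right=0, diff=1 [OK], height=2
  node 16: h_left=-1, h_right=-1, diff=0 [OK], height=0
  node 24: h_left=0, h_right=-1, diff=1 [OK], height=1
  node 48: h_left=-1, h_right=-1, diff=0 [OK], height=0
  node 43: h_left=1, h_right=0, diff=1 [OK], height=2
  node 14: h_left=2, h_right=2, diff=0 [OK], height=3
All nodes satisfy the balance condition.
Result: Balanced


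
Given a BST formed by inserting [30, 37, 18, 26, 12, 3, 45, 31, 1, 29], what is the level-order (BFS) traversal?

Tree insertion order: [30, 37, 18, 26, 12, 3, 45, 31, 1, 29]
Tree (level-order array): [30, 18, 37, 12, 26, 31, 45, 3, None, None, 29, None, None, None, None, 1]
BFS from the root, enqueuing left then right child of each popped node:
  queue [30] -> pop 30, enqueue [18, 37], visited so far: [30]
  queue [18, 37] -> pop 18, enqueue [12, 26], visited so far: [30, 18]
  queue [37, 12, 26] -> pop 37, enqueue [31, 45], visited so far: [30, 18, 37]
  queue [12, 26, 31, 45] -> pop 12, enqueue [3], visited so far: [30, 18, 37, 12]
  queue [26, 31, 45, 3] -> pop 26, enqueue [29], visited so far: [30, 18, 37, 12, 26]
  queue [31, 45, 3, 29] -> pop 31, enqueue [none], visited so far: [30, 18, 37, 12, 26, 31]
  queue [45, 3, 29] -> pop 45, enqueue [none], visited so far: [30, 18, 37, 12, 26, 31, 45]
  queue [3, 29] -> pop 3, enqueue [1], visited so far: [30, 18, 37, 12, 26, 31, 45, 3]
  queue [29, 1] -> pop 29, enqueue [none], visited so far: [30, 18, 37, 12, 26, 31, 45, 3, 29]
  queue [1] -> pop 1, enqueue [none], visited so far: [30, 18, 37, 12, 26, 31, 45, 3, 29, 1]
Result: [30, 18, 37, 12, 26, 31, 45, 3, 29, 1]


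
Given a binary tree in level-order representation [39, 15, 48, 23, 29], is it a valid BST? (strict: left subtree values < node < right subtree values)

Level-order array: [39, 15, 48, 23, 29]
Validate using subtree bounds (lo, hi): at each node, require lo < value < hi,
then recurse left with hi=value and right with lo=value.
Preorder trace (stopping at first violation):
  at node 39 with bounds (-inf, +inf): OK
  at node 15 with bounds (-inf, 39): OK
  at node 23 with bounds (-inf, 15): VIOLATION
Node 23 violates its bound: not (-inf < 23 < 15).
Result: Not a valid BST


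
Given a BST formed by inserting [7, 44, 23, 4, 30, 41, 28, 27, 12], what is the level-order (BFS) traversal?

Tree insertion order: [7, 44, 23, 4, 30, 41, 28, 27, 12]
Tree (level-order array): [7, 4, 44, None, None, 23, None, 12, 30, None, None, 28, 41, 27]
BFS from the root, enqueuing left then right child of each popped node:
  queue [7] -> pop 7, enqueue [4, 44], visited so far: [7]
  queue [4, 44] -> pop 4, enqueue [none], visited so far: [7, 4]
  queue [44] -> pop 44, enqueue [23], visited so far: [7, 4, 44]
  queue [23] -> pop 23, enqueue [12, 30], visited so far: [7, 4, 44, 23]
  queue [12, 30] -> pop 12, enqueue [none], visited so far: [7, 4, 44, 23, 12]
  queue [30] -> pop 30, enqueue [28, 41], visited so far: [7, 4, 44, 23, 12, 30]
  queue [28, 41] -> pop 28, enqueue [27], visited so far: [7, 4, 44, 23, 12, 30, 28]
  queue [41, 27] -> pop 41, enqueue [none], visited so far: [7, 4, 44, 23, 12, 30, 28, 41]
  queue [27] -> pop 27, enqueue [none], visited so far: [7, 4, 44, 23, 12, 30, 28, 41, 27]
Result: [7, 4, 44, 23, 12, 30, 28, 41, 27]


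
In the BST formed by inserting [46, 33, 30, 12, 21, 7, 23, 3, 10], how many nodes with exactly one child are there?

Tree built from: [46, 33, 30, 12, 21, 7, 23, 3, 10]
Tree (level-order array): [46, 33, None, 30, None, 12, None, 7, 21, 3, 10, None, 23]
Rule: These are nodes with exactly 1 non-null child.
Per-node child counts:
  node 46: 1 child(ren)
  node 33: 1 child(ren)
  node 30: 1 child(ren)
  node 12: 2 child(ren)
  node 7: 2 child(ren)
  node 3: 0 child(ren)
  node 10: 0 child(ren)
  node 21: 1 child(ren)
  node 23: 0 child(ren)
Matching nodes: [46, 33, 30, 21]
Count of nodes with exactly one child: 4


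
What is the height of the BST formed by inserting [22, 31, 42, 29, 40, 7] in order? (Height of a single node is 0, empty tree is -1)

Insertion order: [22, 31, 42, 29, 40, 7]
Tree (level-order array): [22, 7, 31, None, None, 29, 42, None, None, 40]
Compute height bottom-up (empty subtree = -1):
  height(7) = 1 + max(-1, -1) = 0
  height(29) = 1 + max(-1, -1) = 0
  height(40) = 1 + max(-1, -1) = 0
  height(42) = 1 + max(0, -1) = 1
  height(31) = 1 + max(0, 1) = 2
  height(22) = 1 + max(0, 2) = 3
Height = 3


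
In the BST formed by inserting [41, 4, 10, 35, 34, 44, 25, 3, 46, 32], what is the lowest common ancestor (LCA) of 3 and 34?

Tree insertion order: [41, 4, 10, 35, 34, 44, 25, 3, 46, 32]
Tree (level-order array): [41, 4, 44, 3, 10, None, 46, None, None, None, 35, None, None, 34, None, 25, None, None, 32]
In a BST, the LCA of p=3, q=34 is the first node v on the
root-to-leaf path with p <= v <= q (go left if both < v, right if both > v).
Walk from root:
  at 41: both 3 and 34 < 41, go left
  at 4: 3 <= 4 <= 34, this is the LCA
LCA = 4


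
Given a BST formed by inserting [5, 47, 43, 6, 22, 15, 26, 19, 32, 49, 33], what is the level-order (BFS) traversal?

Tree insertion order: [5, 47, 43, 6, 22, 15, 26, 19, 32, 49, 33]
Tree (level-order array): [5, None, 47, 43, 49, 6, None, None, None, None, 22, 15, 26, None, 19, None, 32, None, None, None, 33]
BFS from the root, enqueuing left then right child of each popped node:
  queue [5] -> pop 5, enqueue [47], visited so far: [5]
  queue [47] -> pop 47, enqueue [43, 49], visited so far: [5, 47]
  queue [43, 49] -> pop 43, enqueue [6], visited so far: [5, 47, 43]
  queue [49, 6] -> pop 49, enqueue [none], visited so far: [5, 47, 43, 49]
  queue [6] -> pop 6, enqueue [22], visited so far: [5, 47, 43, 49, 6]
  queue [22] -> pop 22, enqueue [15, 26], visited so far: [5, 47, 43, 49, 6, 22]
  queue [15, 26] -> pop 15, enqueue [19], visited so far: [5, 47, 43, 49, 6, 22, 15]
  queue [26, 19] -> pop 26, enqueue [32], visited so far: [5, 47, 43, 49, 6, 22, 15, 26]
  queue [19, 32] -> pop 19, enqueue [none], visited so far: [5, 47, 43, 49, 6, 22, 15, 26, 19]
  queue [32] -> pop 32, enqueue [33], visited so far: [5, 47, 43, 49, 6, 22, 15, 26, 19, 32]
  queue [33] -> pop 33, enqueue [none], visited so far: [5, 47, 43, 49, 6, 22, 15, 26, 19, 32, 33]
Result: [5, 47, 43, 49, 6, 22, 15, 26, 19, 32, 33]


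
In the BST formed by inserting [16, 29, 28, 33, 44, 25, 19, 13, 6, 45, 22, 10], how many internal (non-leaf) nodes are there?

Tree built from: [16, 29, 28, 33, 44, 25, 19, 13, 6, 45, 22, 10]
Tree (level-order array): [16, 13, 29, 6, None, 28, 33, None, 10, 25, None, None, 44, None, None, 19, None, None, 45, None, 22]
Rule: An internal node has at least one child.
Per-node child counts:
  node 16: 2 child(ren)
  node 13: 1 child(ren)
  node 6: 1 child(ren)
  node 10: 0 child(ren)
  node 29: 2 child(ren)
  node 28: 1 child(ren)
  node 25: 1 child(ren)
  node 19: 1 child(ren)
  node 22: 0 child(ren)
  node 33: 1 child(ren)
  node 44: 1 child(ren)
  node 45: 0 child(ren)
Matching nodes: [16, 13, 6, 29, 28, 25, 19, 33, 44]
Count of internal (non-leaf) nodes: 9


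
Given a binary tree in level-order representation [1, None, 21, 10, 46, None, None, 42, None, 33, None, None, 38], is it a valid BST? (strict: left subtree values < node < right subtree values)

Level-order array: [1, None, 21, 10, 46, None, None, 42, None, 33, None, None, 38]
Validate using subtree bounds (lo, hi): at each node, require lo < value < hi,
then recurse left with hi=value and right with lo=value.
Preorder trace (stopping at first violation):
  at node 1 with bounds (-inf, +inf): OK
  at node 21 with bounds (1, +inf): OK
  at node 10 with bounds (1, 21): OK
  at node 46 with bounds (21, +inf): OK
  at node 42 with bounds (21, 46): OK
  at node 33 with bounds (21, 42): OK
  at node 38 with bounds (33, 42): OK
No violation found at any node.
Result: Valid BST


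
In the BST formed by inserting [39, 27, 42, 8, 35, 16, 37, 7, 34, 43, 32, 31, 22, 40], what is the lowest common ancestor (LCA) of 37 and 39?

Tree insertion order: [39, 27, 42, 8, 35, 16, 37, 7, 34, 43, 32, 31, 22, 40]
Tree (level-order array): [39, 27, 42, 8, 35, 40, 43, 7, 16, 34, 37, None, None, None, None, None, None, None, 22, 32, None, None, None, None, None, 31]
In a BST, the LCA of p=37, q=39 is the first node v on the
root-to-leaf path with p <= v <= q (go left if both < v, right if both > v).
Walk from root:
  at 39: 37 <= 39 <= 39, this is the LCA
LCA = 39


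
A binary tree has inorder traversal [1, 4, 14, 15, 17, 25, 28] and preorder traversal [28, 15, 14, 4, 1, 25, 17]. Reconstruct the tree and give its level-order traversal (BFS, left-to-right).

Inorder:  [1, 4, 14, 15, 17, 25, 28]
Preorder: [28, 15, 14, 4, 1, 25, 17]
Algorithm: preorder visits root first, so consume preorder in order;
for each root, split the current inorder slice at that value into
left-subtree inorder and right-subtree inorder, then recurse.
Recursive splits:
  root=28; inorder splits into left=[1, 4, 14, 15, 17, 25], right=[]
  root=15; inorder splits into left=[1, 4, 14], right=[17, 25]
  root=14; inorder splits into left=[1, 4], right=[]
  root=4; inorder splits into left=[1], right=[]
  root=1; inorder splits into left=[], right=[]
  root=25; inorder splits into left=[17], right=[]
  root=17; inorder splits into left=[], right=[]
Reconstructed level-order: [28, 15, 14, 25, 4, 17, 1]


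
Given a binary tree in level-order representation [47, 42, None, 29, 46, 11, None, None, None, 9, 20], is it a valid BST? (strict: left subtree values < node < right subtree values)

Level-order array: [47, 42, None, 29, 46, 11, None, None, None, 9, 20]
Validate using subtree bounds (lo, hi): at each node, require lo < value < hi,
then recurse left with hi=value and right with lo=value.
Preorder trace (stopping at first violation):
  at node 47 with bounds (-inf, +inf): OK
  at node 42 with bounds (-inf, 47): OK
  at node 29 with bounds (-inf, 42): OK
  at node 11 with bounds (-inf, 29): OK
  at node 9 with bounds (-inf, 11): OK
  at node 20 with bounds (11, 29): OK
  at node 46 with bounds (42, 47): OK
No violation found at any node.
Result: Valid BST


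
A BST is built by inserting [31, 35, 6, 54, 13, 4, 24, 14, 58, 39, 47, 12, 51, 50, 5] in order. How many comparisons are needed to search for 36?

Search path for 36: 31 -> 35 -> 54 -> 39
Found: False
Comparisons: 4


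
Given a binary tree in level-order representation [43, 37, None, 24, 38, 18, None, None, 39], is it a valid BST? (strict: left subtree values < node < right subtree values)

Level-order array: [43, 37, None, 24, 38, 18, None, None, 39]
Validate using subtree bounds (lo, hi): at each node, require lo < value < hi,
then recurse left with hi=value and right with lo=value.
Preorder trace (stopping at first violation):
  at node 43 with bounds (-inf, +inf): OK
  at node 37 with bounds (-inf, 43): OK
  at node 24 with bounds (-inf, 37): OK
  at node 18 with bounds (-inf, 24): OK
  at node 38 with bounds (37, 43): OK
  at node 39 with bounds (38, 43): OK
No violation found at any node.
Result: Valid BST


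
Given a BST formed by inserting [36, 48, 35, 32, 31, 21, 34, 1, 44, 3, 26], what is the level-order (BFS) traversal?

Tree insertion order: [36, 48, 35, 32, 31, 21, 34, 1, 44, 3, 26]
Tree (level-order array): [36, 35, 48, 32, None, 44, None, 31, 34, None, None, 21, None, None, None, 1, 26, None, 3]
BFS from the root, enqueuing left then right child of each popped node:
  queue [36] -> pop 36, enqueue [35, 48], visited so far: [36]
  queue [35, 48] -> pop 35, enqueue [32], visited so far: [36, 35]
  queue [48, 32] -> pop 48, enqueue [44], visited so far: [36, 35, 48]
  queue [32, 44] -> pop 32, enqueue [31, 34], visited so far: [36, 35, 48, 32]
  queue [44, 31, 34] -> pop 44, enqueue [none], visited so far: [36, 35, 48, 32, 44]
  queue [31, 34] -> pop 31, enqueue [21], visited so far: [36, 35, 48, 32, 44, 31]
  queue [34, 21] -> pop 34, enqueue [none], visited so far: [36, 35, 48, 32, 44, 31, 34]
  queue [21] -> pop 21, enqueue [1, 26], visited so far: [36, 35, 48, 32, 44, 31, 34, 21]
  queue [1, 26] -> pop 1, enqueue [3], visited so far: [36, 35, 48, 32, 44, 31, 34, 21, 1]
  queue [26, 3] -> pop 26, enqueue [none], visited so far: [36, 35, 48, 32, 44, 31, 34, 21, 1, 26]
  queue [3] -> pop 3, enqueue [none], visited so far: [36, 35, 48, 32, 44, 31, 34, 21, 1, 26, 3]
Result: [36, 35, 48, 32, 44, 31, 34, 21, 1, 26, 3]


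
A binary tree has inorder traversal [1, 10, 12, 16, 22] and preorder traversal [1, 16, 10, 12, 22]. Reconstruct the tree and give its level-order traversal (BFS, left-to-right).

Inorder:  [1, 10, 12, 16, 22]
Preorder: [1, 16, 10, 12, 22]
Algorithm: preorder visits root first, so consume preorder in order;
for each root, split the current inorder slice at that value into
left-subtree inorder and right-subtree inorder, then recurse.
Recursive splits:
  root=1; inorder splits into left=[], right=[10, 12, 16, 22]
  root=16; inorder splits into left=[10, 12], right=[22]
  root=10; inorder splits into left=[], right=[12]
  root=12; inorder splits into left=[], right=[]
  root=22; inorder splits into left=[], right=[]
Reconstructed level-order: [1, 16, 10, 22, 12]


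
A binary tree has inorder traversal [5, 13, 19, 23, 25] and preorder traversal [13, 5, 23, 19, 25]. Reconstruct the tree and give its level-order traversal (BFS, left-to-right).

Inorder:  [5, 13, 19, 23, 25]
Preorder: [13, 5, 23, 19, 25]
Algorithm: preorder visits root first, so consume preorder in order;
for each root, split the current inorder slice at that value into
left-subtree inorder and right-subtree inorder, then recurse.
Recursive splits:
  root=13; inorder splits into left=[5], right=[19, 23, 25]
  root=5; inorder splits into left=[], right=[]
  root=23; inorder splits into left=[19], right=[25]
  root=19; inorder splits into left=[], right=[]
  root=25; inorder splits into left=[], right=[]
Reconstructed level-order: [13, 5, 23, 19, 25]


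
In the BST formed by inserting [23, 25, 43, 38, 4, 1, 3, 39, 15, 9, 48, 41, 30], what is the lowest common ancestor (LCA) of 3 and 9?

Tree insertion order: [23, 25, 43, 38, 4, 1, 3, 39, 15, 9, 48, 41, 30]
Tree (level-order array): [23, 4, 25, 1, 15, None, 43, None, 3, 9, None, 38, 48, None, None, None, None, 30, 39, None, None, None, None, None, 41]
In a BST, the LCA of p=3, q=9 is the first node v on the
root-to-leaf path with p <= v <= q (go left if both < v, right if both > v).
Walk from root:
  at 23: both 3 and 9 < 23, go left
  at 4: 3 <= 4 <= 9, this is the LCA
LCA = 4


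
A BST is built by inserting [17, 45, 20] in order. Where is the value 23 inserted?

Starting tree (level order): [17, None, 45, 20]
Insertion path: 17 -> 45 -> 20
Result: insert 23 as right child of 20
Final tree (level order): [17, None, 45, 20, None, None, 23]


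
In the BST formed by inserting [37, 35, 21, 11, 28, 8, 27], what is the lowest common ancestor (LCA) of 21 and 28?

Tree insertion order: [37, 35, 21, 11, 28, 8, 27]
Tree (level-order array): [37, 35, None, 21, None, 11, 28, 8, None, 27]
In a BST, the LCA of p=21, q=28 is the first node v on the
root-to-leaf path with p <= v <= q (go left if both < v, right if both > v).
Walk from root:
  at 37: both 21 and 28 < 37, go left
  at 35: both 21 and 28 < 35, go left
  at 21: 21 <= 21 <= 28, this is the LCA
LCA = 21


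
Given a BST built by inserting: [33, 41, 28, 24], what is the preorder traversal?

Tree insertion order: [33, 41, 28, 24]
Tree (level-order array): [33, 28, 41, 24]
Preorder traversal: [33, 28, 24, 41]


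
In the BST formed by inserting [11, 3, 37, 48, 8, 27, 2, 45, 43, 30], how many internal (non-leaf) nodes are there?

Tree built from: [11, 3, 37, 48, 8, 27, 2, 45, 43, 30]
Tree (level-order array): [11, 3, 37, 2, 8, 27, 48, None, None, None, None, None, 30, 45, None, None, None, 43]
Rule: An internal node has at least one child.
Per-node child counts:
  node 11: 2 child(ren)
  node 3: 2 child(ren)
  node 2: 0 child(ren)
  node 8: 0 child(ren)
  node 37: 2 child(ren)
  node 27: 1 child(ren)
  node 30: 0 child(ren)
  node 48: 1 child(ren)
  node 45: 1 child(ren)
  node 43: 0 child(ren)
Matching nodes: [11, 3, 37, 27, 48, 45]
Count of internal (non-leaf) nodes: 6


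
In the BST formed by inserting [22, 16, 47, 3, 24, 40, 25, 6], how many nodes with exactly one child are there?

Tree built from: [22, 16, 47, 3, 24, 40, 25, 6]
Tree (level-order array): [22, 16, 47, 3, None, 24, None, None, 6, None, 40, None, None, 25]
Rule: These are nodes with exactly 1 non-null child.
Per-node child counts:
  node 22: 2 child(ren)
  node 16: 1 child(ren)
  node 3: 1 child(ren)
  node 6: 0 child(ren)
  node 47: 1 child(ren)
  node 24: 1 child(ren)
  node 40: 1 child(ren)
  node 25: 0 child(ren)
Matching nodes: [16, 3, 47, 24, 40]
Count of nodes with exactly one child: 5


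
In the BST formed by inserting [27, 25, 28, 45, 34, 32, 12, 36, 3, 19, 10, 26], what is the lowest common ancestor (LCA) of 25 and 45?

Tree insertion order: [27, 25, 28, 45, 34, 32, 12, 36, 3, 19, 10, 26]
Tree (level-order array): [27, 25, 28, 12, 26, None, 45, 3, 19, None, None, 34, None, None, 10, None, None, 32, 36]
In a BST, the LCA of p=25, q=45 is the first node v on the
root-to-leaf path with p <= v <= q (go left if both < v, right if both > v).
Walk from root:
  at 27: 25 <= 27 <= 45, this is the LCA
LCA = 27


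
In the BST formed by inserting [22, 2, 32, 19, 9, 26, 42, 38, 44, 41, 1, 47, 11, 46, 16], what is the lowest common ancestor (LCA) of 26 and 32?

Tree insertion order: [22, 2, 32, 19, 9, 26, 42, 38, 44, 41, 1, 47, 11, 46, 16]
Tree (level-order array): [22, 2, 32, 1, 19, 26, 42, None, None, 9, None, None, None, 38, 44, None, 11, None, 41, None, 47, None, 16, None, None, 46]
In a BST, the LCA of p=26, q=32 is the first node v on the
root-to-leaf path with p <= v <= q (go left if both < v, right if both > v).
Walk from root:
  at 22: both 26 and 32 > 22, go right
  at 32: 26 <= 32 <= 32, this is the LCA
LCA = 32


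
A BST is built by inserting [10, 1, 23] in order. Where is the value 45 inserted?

Starting tree (level order): [10, 1, 23]
Insertion path: 10 -> 23
Result: insert 45 as right child of 23
Final tree (level order): [10, 1, 23, None, None, None, 45]


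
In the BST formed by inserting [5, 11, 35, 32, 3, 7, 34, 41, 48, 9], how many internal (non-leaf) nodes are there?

Tree built from: [5, 11, 35, 32, 3, 7, 34, 41, 48, 9]
Tree (level-order array): [5, 3, 11, None, None, 7, 35, None, 9, 32, 41, None, None, None, 34, None, 48]
Rule: An internal node has at least one child.
Per-node child counts:
  node 5: 2 child(ren)
  node 3: 0 child(ren)
  node 11: 2 child(ren)
  node 7: 1 child(ren)
  node 9: 0 child(ren)
  node 35: 2 child(ren)
  node 32: 1 child(ren)
  node 34: 0 child(ren)
  node 41: 1 child(ren)
  node 48: 0 child(ren)
Matching nodes: [5, 11, 7, 35, 32, 41]
Count of internal (non-leaf) nodes: 6


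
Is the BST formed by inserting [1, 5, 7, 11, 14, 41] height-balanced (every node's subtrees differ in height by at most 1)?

Tree (level-order array): [1, None, 5, None, 7, None, 11, None, 14, None, 41]
Definition: a tree is height-balanced if, at every node, |h(left) - h(right)| <= 1 (empty subtree has height -1).
Bottom-up per-node check:
  node 41: h_left=-1, h_right=-1, diff=0 [OK], height=0
  node 14: h_left=-1, h_right=0, diff=1 [OK], height=1
  node 11: h_left=-1, h_right=1, diff=2 [FAIL (|-1-1|=2 > 1)], height=2
  node 7: h_left=-1, h_right=2, diff=3 [FAIL (|-1-2|=3 > 1)], height=3
  node 5: h_left=-1, h_right=3, diff=4 [FAIL (|-1-3|=4 > 1)], height=4
  node 1: h_left=-1, h_right=4, diff=5 [FAIL (|-1-4|=5 > 1)], height=5
Node 11 violates the condition: |-1 - 1| = 2 > 1.
Result: Not balanced


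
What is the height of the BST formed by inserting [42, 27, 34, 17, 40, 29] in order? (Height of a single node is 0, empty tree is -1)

Insertion order: [42, 27, 34, 17, 40, 29]
Tree (level-order array): [42, 27, None, 17, 34, None, None, 29, 40]
Compute height bottom-up (empty subtree = -1):
  height(17) = 1 + max(-1, -1) = 0
  height(29) = 1 + max(-1, -1) = 0
  height(40) = 1 + max(-1, -1) = 0
  height(34) = 1 + max(0, 0) = 1
  height(27) = 1 + max(0, 1) = 2
  height(42) = 1 + max(2, -1) = 3
Height = 3


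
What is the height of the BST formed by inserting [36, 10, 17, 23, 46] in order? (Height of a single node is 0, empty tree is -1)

Insertion order: [36, 10, 17, 23, 46]
Tree (level-order array): [36, 10, 46, None, 17, None, None, None, 23]
Compute height bottom-up (empty subtree = -1):
  height(23) = 1 + max(-1, -1) = 0
  height(17) = 1 + max(-1, 0) = 1
  height(10) = 1 + max(-1, 1) = 2
  height(46) = 1 + max(-1, -1) = 0
  height(36) = 1 + max(2, 0) = 3
Height = 3


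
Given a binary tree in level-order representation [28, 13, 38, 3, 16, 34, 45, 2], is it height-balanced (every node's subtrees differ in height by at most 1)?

Tree (level-order array): [28, 13, 38, 3, 16, 34, 45, 2]
Definition: a tree is height-balanced if, at every node, |h(left) - h(right)| <= 1 (empty subtree has height -1).
Bottom-up per-node check:
  node 2: h_left=-1, h_right=-1, diff=0 [OK], height=0
  node 3: h_left=0, h_right=-1, diff=1 [OK], height=1
  node 16: h_left=-1, h_right=-1, diff=0 [OK], height=0
  node 13: h_left=1, h_right=0, diff=1 [OK], height=2
  node 34: h_left=-1, h_right=-1, diff=0 [OK], height=0
  node 45: h_left=-1, h_right=-1, diff=0 [OK], height=0
  node 38: h_left=0, h_right=0, diff=0 [OK], height=1
  node 28: h_left=2, h_right=1, diff=1 [OK], height=3
All nodes satisfy the balance condition.
Result: Balanced


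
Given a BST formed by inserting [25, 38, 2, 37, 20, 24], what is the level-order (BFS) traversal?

Tree insertion order: [25, 38, 2, 37, 20, 24]
Tree (level-order array): [25, 2, 38, None, 20, 37, None, None, 24]
BFS from the root, enqueuing left then right child of each popped node:
  queue [25] -> pop 25, enqueue [2, 38], visited so far: [25]
  queue [2, 38] -> pop 2, enqueue [20], visited so far: [25, 2]
  queue [38, 20] -> pop 38, enqueue [37], visited so far: [25, 2, 38]
  queue [20, 37] -> pop 20, enqueue [24], visited so far: [25, 2, 38, 20]
  queue [37, 24] -> pop 37, enqueue [none], visited so far: [25, 2, 38, 20, 37]
  queue [24] -> pop 24, enqueue [none], visited so far: [25, 2, 38, 20, 37, 24]
Result: [25, 2, 38, 20, 37, 24]


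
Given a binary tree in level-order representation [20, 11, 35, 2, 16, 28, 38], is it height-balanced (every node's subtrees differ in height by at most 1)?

Tree (level-order array): [20, 11, 35, 2, 16, 28, 38]
Definition: a tree is height-balanced if, at every node, |h(left) - h(right)| <= 1 (empty subtree has height -1).
Bottom-up per-node check:
  node 2: h_left=-1, h_right=-1, diff=0 [OK], height=0
  node 16: h_left=-1, h_right=-1, diff=0 [OK], height=0
  node 11: h_left=0, h_right=0, diff=0 [OK], height=1
  node 28: h_left=-1, h_right=-1, diff=0 [OK], height=0
  node 38: h_left=-1, h_right=-1, diff=0 [OK], height=0
  node 35: h_left=0, h_right=0, diff=0 [OK], height=1
  node 20: h_left=1, h_right=1, diff=0 [OK], height=2
All nodes satisfy the balance condition.
Result: Balanced


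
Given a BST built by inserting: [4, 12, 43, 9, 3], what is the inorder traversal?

Tree insertion order: [4, 12, 43, 9, 3]
Tree (level-order array): [4, 3, 12, None, None, 9, 43]
Inorder traversal: [3, 4, 9, 12, 43]


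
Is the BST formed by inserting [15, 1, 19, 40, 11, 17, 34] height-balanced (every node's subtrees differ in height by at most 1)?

Tree (level-order array): [15, 1, 19, None, 11, 17, 40, None, None, None, None, 34]
Definition: a tree is height-balanced if, at every node, |h(left) - h(right)| <= 1 (empty subtree has height -1).
Bottom-up per-node check:
  node 11: h_left=-1, h_right=-1, diff=0 [OK], height=0
  node 1: h_left=-1, h_right=0, diff=1 [OK], height=1
  node 17: h_left=-1, h_right=-1, diff=0 [OK], height=0
  node 34: h_left=-1, h_right=-1, diff=0 [OK], height=0
  node 40: h_left=0, h_right=-1, diff=1 [OK], height=1
  node 19: h_left=0, h_right=1, diff=1 [OK], height=2
  node 15: h_left=1, h_right=2, diff=1 [OK], height=3
All nodes satisfy the balance condition.
Result: Balanced


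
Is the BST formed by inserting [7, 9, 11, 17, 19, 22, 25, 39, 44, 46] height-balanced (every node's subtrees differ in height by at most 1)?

Tree (level-order array): [7, None, 9, None, 11, None, 17, None, 19, None, 22, None, 25, None, 39, None, 44, None, 46]
Definition: a tree is height-balanced if, at every node, |h(left) - h(right)| <= 1 (empty subtree has height -1).
Bottom-up per-node check:
  node 46: h_left=-1, h_right=-1, diff=0 [OK], height=0
  node 44: h_left=-1, h_right=0, diff=1 [OK], height=1
  node 39: h_left=-1, h_right=1, diff=2 [FAIL (|-1-1|=2 > 1)], height=2
  node 25: h_left=-1, h_right=2, diff=3 [FAIL (|-1-2|=3 > 1)], height=3
  node 22: h_left=-1, h_right=3, diff=4 [FAIL (|-1-3|=4 > 1)], height=4
  node 19: h_left=-1, h_right=4, diff=5 [FAIL (|-1-4|=5 > 1)], height=5
  node 17: h_left=-1, h_right=5, diff=6 [FAIL (|-1-5|=6 > 1)], height=6
  node 11: h_left=-1, h_right=6, diff=7 [FAIL (|-1-6|=7 > 1)], height=7
  node 9: h_left=-1, h_right=7, diff=8 [FAIL (|-1-7|=8 > 1)], height=8
  node 7: h_left=-1, h_right=8, diff=9 [FAIL (|-1-8|=9 > 1)], height=9
Node 39 violates the condition: |-1 - 1| = 2 > 1.
Result: Not balanced


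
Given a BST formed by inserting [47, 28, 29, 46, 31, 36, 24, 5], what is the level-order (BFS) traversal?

Tree insertion order: [47, 28, 29, 46, 31, 36, 24, 5]
Tree (level-order array): [47, 28, None, 24, 29, 5, None, None, 46, None, None, 31, None, None, 36]
BFS from the root, enqueuing left then right child of each popped node:
  queue [47] -> pop 47, enqueue [28], visited so far: [47]
  queue [28] -> pop 28, enqueue [24, 29], visited so far: [47, 28]
  queue [24, 29] -> pop 24, enqueue [5], visited so far: [47, 28, 24]
  queue [29, 5] -> pop 29, enqueue [46], visited so far: [47, 28, 24, 29]
  queue [5, 46] -> pop 5, enqueue [none], visited so far: [47, 28, 24, 29, 5]
  queue [46] -> pop 46, enqueue [31], visited so far: [47, 28, 24, 29, 5, 46]
  queue [31] -> pop 31, enqueue [36], visited so far: [47, 28, 24, 29, 5, 46, 31]
  queue [36] -> pop 36, enqueue [none], visited so far: [47, 28, 24, 29, 5, 46, 31, 36]
Result: [47, 28, 24, 29, 5, 46, 31, 36]


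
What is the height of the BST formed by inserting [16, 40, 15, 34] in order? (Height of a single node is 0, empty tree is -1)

Insertion order: [16, 40, 15, 34]
Tree (level-order array): [16, 15, 40, None, None, 34]
Compute height bottom-up (empty subtree = -1):
  height(15) = 1 + max(-1, -1) = 0
  height(34) = 1 + max(-1, -1) = 0
  height(40) = 1 + max(0, -1) = 1
  height(16) = 1 + max(0, 1) = 2
Height = 2


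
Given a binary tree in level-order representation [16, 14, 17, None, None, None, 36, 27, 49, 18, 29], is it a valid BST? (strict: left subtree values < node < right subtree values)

Level-order array: [16, 14, 17, None, None, None, 36, 27, 49, 18, 29]
Validate using subtree bounds (lo, hi): at each node, require lo < value < hi,
then recurse left with hi=value and right with lo=value.
Preorder trace (stopping at first violation):
  at node 16 with bounds (-inf, +inf): OK
  at node 14 with bounds (-inf, 16): OK
  at node 17 with bounds (16, +inf): OK
  at node 36 with bounds (17, +inf): OK
  at node 27 with bounds (17, 36): OK
  at node 18 with bounds (17, 27): OK
  at node 29 with bounds (27, 36): OK
  at node 49 with bounds (36, +inf): OK
No violation found at any node.
Result: Valid BST


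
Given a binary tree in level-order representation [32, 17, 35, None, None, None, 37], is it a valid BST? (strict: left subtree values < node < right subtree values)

Level-order array: [32, 17, 35, None, None, None, 37]
Validate using subtree bounds (lo, hi): at each node, require lo < value < hi,
then recurse left with hi=value and right with lo=value.
Preorder trace (stopping at first violation):
  at node 32 with bounds (-inf, +inf): OK
  at node 17 with bounds (-inf, 32): OK
  at node 35 with bounds (32, +inf): OK
  at node 37 with bounds (35, +inf): OK
No violation found at any node.
Result: Valid BST


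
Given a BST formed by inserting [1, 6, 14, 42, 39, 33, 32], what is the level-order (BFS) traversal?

Tree insertion order: [1, 6, 14, 42, 39, 33, 32]
Tree (level-order array): [1, None, 6, None, 14, None, 42, 39, None, 33, None, 32]
BFS from the root, enqueuing left then right child of each popped node:
  queue [1] -> pop 1, enqueue [6], visited so far: [1]
  queue [6] -> pop 6, enqueue [14], visited so far: [1, 6]
  queue [14] -> pop 14, enqueue [42], visited so far: [1, 6, 14]
  queue [42] -> pop 42, enqueue [39], visited so far: [1, 6, 14, 42]
  queue [39] -> pop 39, enqueue [33], visited so far: [1, 6, 14, 42, 39]
  queue [33] -> pop 33, enqueue [32], visited so far: [1, 6, 14, 42, 39, 33]
  queue [32] -> pop 32, enqueue [none], visited so far: [1, 6, 14, 42, 39, 33, 32]
Result: [1, 6, 14, 42, 39, 33, 32]


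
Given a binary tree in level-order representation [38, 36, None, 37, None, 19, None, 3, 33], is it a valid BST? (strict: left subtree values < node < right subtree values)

Level-order array: [38, 36, None, 37, None, 19, None, 3, 33]
Validate using subtree bounds (lo, hi): at each node, require lo < value < hi,
then recurse left with hi=value and right with lo=value.
Preorder trace (stopping at first violation):
  at node 38 with bounds (-inf, +inf): OK
  at node 36 with bounds (-inf, 38): OK
  at node 37 with bounds (-inf, 36): VIOLATION
Node 37 violates its bound: not (-inf < 37 < 36).
Result: Not a valid BST


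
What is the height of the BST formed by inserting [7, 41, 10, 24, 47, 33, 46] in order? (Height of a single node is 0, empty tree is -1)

Insertion order: [7, 41, 10, 24, 47, 33, 46]
Tree (level-order array): [7, None, 41, 10, 47, None, 24, 46, None, None, 33]
Compute height bottom-up (empty subtree = -1):
  height(33) = 1 + max(-1, -1) = 0
  height(24) = 1 + max(-1, 0) = 1
  height(10) = 1 + max(-1, 1) = 2
  height(46) = 1 + max(-1, -1) = 0
  height(47) = 1 + max(0, -1) = 1
  height(41) = 1 + max(2, 1) = 3
  height(7) = 1 + max(-1, 3) = 4
Height = 4


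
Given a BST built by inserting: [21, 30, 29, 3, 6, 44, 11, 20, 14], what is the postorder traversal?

Tree insertion order: [21, 30, 29, 3, 6, 44, 11, 20, 14]
Tree (level-order array): [21, 3, 30, None, 6, 29, 44, None, 11, None, None, None, None, None, 20, 14]
Postorder traversal: [14, 20, 11, 6, 3, 29, 44, 30, 21]


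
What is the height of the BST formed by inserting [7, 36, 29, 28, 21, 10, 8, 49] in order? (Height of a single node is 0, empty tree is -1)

Insertion order: [7, 36, 29, 28, 21, 10, 8, 49]
Tree (level-order array): [7, None, 36, 29, 49, 28, None, None, None, 21, None, 10, None, 8]
Compute height bottom-up (empty subtree = -1):
  height(8) = 1 + max(-1, -1) = 0
  height(10) = 1 + max(0, -1) = 1
  height(21) = 1 + max(1, -1) = 2
  height(28) = 1 + max(2, -1) = 3
  height(29) = 1 + max(3, -1) = 4
  height(49) = 1 + max(-1, -1) = 0
  height(36) = 1 + max(4, 0) = 5
  height(7) = 1 + max(-1, 5) = 6
Height = 6


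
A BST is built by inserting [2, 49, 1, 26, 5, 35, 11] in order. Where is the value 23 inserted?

Starting tree (level order): [2, 1, 49, None, None, 26, None, 5, 35, None, 11]
Insertion path: 2 -> 49 -> 26 -> 5 -> 11
Result: insert 23 as right child of 11
Final tree (level order): [2, 1, 49, None, None, 26, None, 5, 35, None, 11, None, None, None, 23]


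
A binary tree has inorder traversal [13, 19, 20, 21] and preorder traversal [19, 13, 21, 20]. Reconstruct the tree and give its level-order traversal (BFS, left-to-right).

Inorder:  [13, 19, 20, 21]
Preorder: [19, 13, 21, 20]
Algorithm: preorder visits root first, so consume preorder in order;
for each root, split the current inorder slice at that value into
left-subtree inorder and right-subtree inorder, then recurse.
Recursive splits:
  root=19; inorder splits into left=[13], right=[20, 21]
  root=13; inorder splits into left=[], right=[]
  root=21; inorder splits into left=[20], right=[]
  root=20; inorder splits into left=[], right=[]
Reconstructed level-order: [19, 13, 21, 20]


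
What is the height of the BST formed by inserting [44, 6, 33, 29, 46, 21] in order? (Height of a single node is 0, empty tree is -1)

Insertion order: [44, 6, 33, 29, 46, 21]
Tree (level-order array): [44, 6, 46, None, 33, None, None, 29, None, 21]
Compute height bottom-up (empty subtree = -1):
  height(21) = 1 + max(-1, -1) = 0
  height(29) = 1 + max(0, -1) = 1
  height(33) = 1 + max(1, -1) = 2
  height(6) = 1 + max(-1, 2) = 3
  height(46) = 1 + max(-1, -1) = 0
  height(44) = 1 + max(3, 0) = 4
Height = 4


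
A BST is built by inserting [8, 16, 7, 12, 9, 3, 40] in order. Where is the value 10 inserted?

Starting tree (level order): [8, 7, 16, 3, None, 12, 40, None, None, 9]
Insertion path: 8 -> 16 -> 12 -> 9
Result: insert 10 as right child of 9
Final tree (level order): [8, 7, 16, 3, None, 12, 40, None, None, 9, None, None, None, None, 10]


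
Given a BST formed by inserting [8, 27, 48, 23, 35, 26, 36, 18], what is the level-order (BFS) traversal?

Tree insertion order: [8, 27, 48, 23, 35, 26, 36, 18]
Tree (level-order array): [8, None, 27, 23, 48, 18, 26, 35, None, None, None, None, None, None, 36]
BFS from the root, enqueuing left then right child of each popped node:
  queue [8] -> pop 8, enqueue [27], visited so far: [8]
  queue [27] -> pop 27, enqueue [23, 48], visited so far: [8, 27]
  queue [23, 48] -> pop 23, enqueue [18, 26], visited so far: [8, 27, 23]
  queue [48, 18, 26] -> pop 48, enqueue [35], visited so far: [8, 27, 23, 48]
  queue [18, 26, 35] -> pop 18, enqueue [none], visited so far: [8, 27, 23, 48, 18]
  queue [26, 35] -> pop 26, enqueue [none], visited so far: [8, 27, 23, 48, 18, 26]
  queue [35] -> pop 35, enqueue [36], visited so far: [8, 27, 23, 48, 18, 26, 35]
  queue [36] -> pop 36, enqueue [none], visited so far: [8, 27, 23, 48, 18, 26, 35, 36]
Result: [8, 27, 23, 48, 18, 26, 35, 36]


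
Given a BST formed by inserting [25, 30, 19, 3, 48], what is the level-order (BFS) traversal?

Tree insertion order: [25, 30, 19, 3, 48]
Tree (level-order array): [25, 19, 30, 3, None, None, 48]
BFS from the root, enqueuing left then right child of each popped node:
  queue [25] -> pop 25, enqueue [19, 30], visited so far: [25]
  queue [19, 30] -> pop 19, enqueue [3], visited so far: [25, 19]
  queue [30, 3] -> pop 30, enqueue [48], visited so far: [25, 19, 30]
  queue [3, 48] -> pop 3, enqueue [none], visited so far: [25, 19, 30, 3]
  queue [48] -> pop 48, enqueue [none], visited so far: [25, 19, 30, 3, 48]
Result: [25, 19, 30, 3, 48]


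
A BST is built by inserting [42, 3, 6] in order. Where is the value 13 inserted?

Starting tree (level order): [42, 3, None, None, 6]
Insertion path: 42 -> 3 -> 6
Result: insert 13 as right child of 6
Final tree (level order): [42, 3, None, None, 6, None, 13]


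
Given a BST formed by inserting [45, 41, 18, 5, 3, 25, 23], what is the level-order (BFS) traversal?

Tree insertion order: [45, 41, 18, 5, 3, 25, 23]
Tree (level-order array): [45, 41, None, 18, None, 5, 25, 3, None, 23]
BFS from the root, enqueuing left then right child of each popped node:
  queue [45] -> pop 45, enqueue [41], visited so far: [45]
  queue [41] -> pop 41, enqueue [18], visited so far: [45, 41]
  queue [18] -> pop 18, enqueue [5, 25], visited so far: [45, 41, 18]
  queue [5, 25] -> pop 5, enqueue [3], visited so far: [45, 41, 18, 5]
  queue [25, 3] -> pop 25, enqueue [23], visited so far: [45, 41, 18, 5, 25]
  queue [3, 23] -> pop 3, enqueue [none], visited so far: [45, 41, 18, 5, 25, 3]
  queue [23] -> pop 23, enqueue [none], visited so far: [45, 41, 18, 5, 25, 3, 23]
Result: [45, 41, 18, 5, 25, 3, 23]


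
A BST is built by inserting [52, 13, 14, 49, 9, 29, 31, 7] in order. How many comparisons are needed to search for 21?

Search path for 21: 52 -> 13 -> 14 -> 49 -> 29
Found: False
Comparisons: 5


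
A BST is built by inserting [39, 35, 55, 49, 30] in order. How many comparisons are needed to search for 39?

Search path for 39: 39
Found: True
Comparisons: 1


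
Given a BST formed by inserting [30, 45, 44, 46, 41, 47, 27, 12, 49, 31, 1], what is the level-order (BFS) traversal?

Tree insertion order: [30, 45, 44, 46, 41, 47, 27, 12, 49, 31, 1]
Tree (level-order array): [30, 27, 45, 12, None, 44, 46, 1, None, 41, None, None, 47, None, None, 31, None, None, 49]
BFS from the root, enqueuing left then right child of each popped node:
  queue [30] -> pop 30, enqueue [27, 45], visited so far: [30]
  queue [27, 45] -> pop 27, enqueue [12], visited so far: [30, 27]
  queue [45, 12] -> pop 45, enqueue [44, 46], visited so far: [30, 27, 45]
  queue [12, 44, 46] -> pop 12, enqueue [1], visited so far: [30, 27, 45, 12]
  queue [44, 46, 1] -> pop 44, enqueue [41], visited so far: [30, 27, 45, 12, 44]
  queue [46, 1, 41] -> pop 46, enqueue [47], visited so far: [30, 27, 45, 12, 44, 46]
  queue [1, 41, 47] -> pop 1, enqueue [none], visited so far: [30, 27, 45, 12, 44, 46, 1]
  queue [41, 47] -> pop 41, enqueue [31], visited so far: [30, 27, 45, 12, 44, 46, 1, 41]
  queue [47, 31] -> pop 47, enqueue [49], visited so far: [30, 27, 45, 12, 44, 46, 1, 41, 47]
  queue [31, 49] -> pop 31, enqueue [none], visited so far: [30, 27, 45, 12, 44, 46, 1, 41, 47, 31]
  queue [49] -> pop 49, enqueue [none], visited so far: [30, 27, 45, 12, 44, 46, 1, 41, 47, 31, 49]
Result: [30, 27, 45, 12, 44, 46, 1, 41, 47, 31, 49]


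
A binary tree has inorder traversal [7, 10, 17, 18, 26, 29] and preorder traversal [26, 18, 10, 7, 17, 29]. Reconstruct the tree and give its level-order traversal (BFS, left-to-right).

Inorder:  [7, 10, 17, 18, 26, 29]
Preorder: [26, 18, 10, 7, 17, 29]
Algorithm: preorder visits root first, so consume preorder in order;
for each root, split the current inorder slice at that value into
left-subtree inorder and right-subtree inorder, then recurse.
Recursive splits:
  root=26; inorder splits into left=[7, 10, 17, 18], right=[29]
  root=18; inorder splits into left=[7, 10, 17], right=[]
  root=10; inorder splits into left=[7], right=[17]
  root=7; inorder splits into left=[], right=[]
  root=17; inorder splits into left=[], right=[]
  root=29; inorder splits into left=[], right=[]
Reconstructed level-order: [26, 18, 29, 10, 7, 17]


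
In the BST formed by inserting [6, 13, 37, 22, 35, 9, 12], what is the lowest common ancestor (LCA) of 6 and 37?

Tree insertion order: [6, 13, 37, 22, 35, 9, 12]
Tree (level-order array): [6, None, 13, 9, 37, None, 12, 22, None, None, None, None, 35]
In a BST, the LCA of p=6, q=37 is the first node v on the
root-to-leaf path with p <= v <= q (go left if both < v, right if both > v).
Walk from root:
  at 6: 6 <= 6 <= 37, this is the LCA
LCA = 6


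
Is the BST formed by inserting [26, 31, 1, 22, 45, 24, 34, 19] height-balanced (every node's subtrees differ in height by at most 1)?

Tree (level-order array): [26, 1, 31, None, 22, None, 45, 19, 24, 34]
Definition: a tree is height-balanced if, at every node, |h(left) - h(right)| <= 1 (empty subtree has height -1).
Bottom-up per-node check:
  node 19: h_left=-1, h_right=-1, diff=0 [OK], height=0
  node 24: h_left=-1, h_right=-1, diff=0 [OK], height=0
  node 22: h_left=0, h_right=0, diff=0 [OK], height=1
  node 1: h_left=-1, h_right=1, diff=2 [FAIL (|-1-1|=2 > 1)], height=2
  node 34: h_left=-1, h_right=-1, diff=0 [OK], height=0
  node 45: h_left=0, h_right=-1, diff=1 [OK], height=1
  node 31: h_left=-1, h_right=1, diff=2 [FAIL (|-1-1|=2 > 1)], height=2
  node 26: h_left=2, h_right=2, diff=0 [OK], height=3
Node 1 violates the condition: |-1 - 1| = 2 > 1.
Result: Not balanced
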